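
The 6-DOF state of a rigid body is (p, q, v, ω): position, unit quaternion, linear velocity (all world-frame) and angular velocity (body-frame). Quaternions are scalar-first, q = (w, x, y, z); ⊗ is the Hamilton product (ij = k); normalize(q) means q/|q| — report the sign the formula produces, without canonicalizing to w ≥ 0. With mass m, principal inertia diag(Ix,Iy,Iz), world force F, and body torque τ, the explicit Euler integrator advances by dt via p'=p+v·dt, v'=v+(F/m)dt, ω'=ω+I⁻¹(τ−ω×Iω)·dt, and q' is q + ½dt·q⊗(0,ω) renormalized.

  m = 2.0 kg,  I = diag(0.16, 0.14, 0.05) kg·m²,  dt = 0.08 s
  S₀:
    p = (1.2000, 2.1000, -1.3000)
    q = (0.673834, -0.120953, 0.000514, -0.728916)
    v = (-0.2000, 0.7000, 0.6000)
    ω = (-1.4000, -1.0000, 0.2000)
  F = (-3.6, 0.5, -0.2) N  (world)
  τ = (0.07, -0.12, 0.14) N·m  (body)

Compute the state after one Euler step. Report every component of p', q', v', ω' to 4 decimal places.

p' = (1.1840, 2.1560, -1.2520)
q' = (0.6713, -0.1874, 0.0153, -0.7169)
v' = (-0.3440, 0.7200, 0.5920)
ω' = (-1.3740, -1.0510, 0.4688)

gyro term ω×Iω = (0.0180, -0.0308, -0.0280)
angular accel α = (0.3250, -0.6371, 3.3600)
new body rate ω' = (-1.3740, -1.0510, 0.4688)
Hamilton product q⊗(0,ω) = (-0.0230370, -1.6721808, 0.3708390, 0.2564394)
q + ½dt·q⊗(0,ω), renormalized = (0.6713, -0.1874, 0.0153, -0.7169)
a = F/m = (-1.8000, 0.2500, -0.1000)
p + v·dt = (1.1840, 2.1560, -1.2520)
new velocity v' = (-0.3440, 0.7200, 0.5920)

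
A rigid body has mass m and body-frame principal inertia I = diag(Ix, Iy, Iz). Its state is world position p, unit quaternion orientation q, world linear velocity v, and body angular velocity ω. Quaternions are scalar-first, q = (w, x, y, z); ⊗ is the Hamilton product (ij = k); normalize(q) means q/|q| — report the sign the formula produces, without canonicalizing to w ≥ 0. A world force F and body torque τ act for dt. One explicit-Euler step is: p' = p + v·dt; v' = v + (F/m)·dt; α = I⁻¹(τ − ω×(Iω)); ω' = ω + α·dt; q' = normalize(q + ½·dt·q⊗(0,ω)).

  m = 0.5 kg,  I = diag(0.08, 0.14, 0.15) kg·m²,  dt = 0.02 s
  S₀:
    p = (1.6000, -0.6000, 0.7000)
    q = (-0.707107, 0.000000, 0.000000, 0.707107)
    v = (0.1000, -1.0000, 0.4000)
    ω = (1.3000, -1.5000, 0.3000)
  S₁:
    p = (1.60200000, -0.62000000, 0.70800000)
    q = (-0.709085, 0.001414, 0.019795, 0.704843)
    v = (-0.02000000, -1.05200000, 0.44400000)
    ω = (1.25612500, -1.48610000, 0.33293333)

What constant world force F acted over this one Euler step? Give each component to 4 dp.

F = (-3.0000, -1.3000, 1.1000)

velocity change Δv = (-0.12000000, -0.05200000, 0.04400000)
m·(v₁−v₀)/dt = (-3.0000, -1.3000, 1.1000)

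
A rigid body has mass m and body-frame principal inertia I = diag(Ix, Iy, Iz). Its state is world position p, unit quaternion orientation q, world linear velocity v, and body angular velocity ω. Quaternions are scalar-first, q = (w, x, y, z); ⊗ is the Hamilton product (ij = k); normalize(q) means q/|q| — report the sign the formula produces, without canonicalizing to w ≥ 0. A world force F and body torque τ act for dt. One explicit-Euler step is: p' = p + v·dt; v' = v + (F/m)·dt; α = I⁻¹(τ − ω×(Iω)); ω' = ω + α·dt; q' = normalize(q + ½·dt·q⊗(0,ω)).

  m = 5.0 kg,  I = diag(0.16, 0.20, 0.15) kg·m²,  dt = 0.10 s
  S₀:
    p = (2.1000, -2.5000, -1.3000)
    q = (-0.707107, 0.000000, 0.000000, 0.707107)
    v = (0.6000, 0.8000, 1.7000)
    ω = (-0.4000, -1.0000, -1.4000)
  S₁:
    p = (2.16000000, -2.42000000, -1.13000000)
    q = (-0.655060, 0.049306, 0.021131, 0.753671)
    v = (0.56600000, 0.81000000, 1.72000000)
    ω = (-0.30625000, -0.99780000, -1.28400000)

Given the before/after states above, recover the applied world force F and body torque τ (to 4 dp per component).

F = (-1.7000, 0.5000, 1.0000)
τ = (0.0800, 0.0100, 0.1900)

v₁ − v₀ = (-0.03400000, 0.01000000, 0.02000000)
F = m·Δv/dt = (-1.7000, 0.5000, 1.0000)
ω₁ − ω₀ = (0.09375000, 0.00220000, 0.11600000)
precession coupling = (-0.0700, 0.0056, 0.0160)
I·α + gyro = (0.0800, 0.0100, 0.1900)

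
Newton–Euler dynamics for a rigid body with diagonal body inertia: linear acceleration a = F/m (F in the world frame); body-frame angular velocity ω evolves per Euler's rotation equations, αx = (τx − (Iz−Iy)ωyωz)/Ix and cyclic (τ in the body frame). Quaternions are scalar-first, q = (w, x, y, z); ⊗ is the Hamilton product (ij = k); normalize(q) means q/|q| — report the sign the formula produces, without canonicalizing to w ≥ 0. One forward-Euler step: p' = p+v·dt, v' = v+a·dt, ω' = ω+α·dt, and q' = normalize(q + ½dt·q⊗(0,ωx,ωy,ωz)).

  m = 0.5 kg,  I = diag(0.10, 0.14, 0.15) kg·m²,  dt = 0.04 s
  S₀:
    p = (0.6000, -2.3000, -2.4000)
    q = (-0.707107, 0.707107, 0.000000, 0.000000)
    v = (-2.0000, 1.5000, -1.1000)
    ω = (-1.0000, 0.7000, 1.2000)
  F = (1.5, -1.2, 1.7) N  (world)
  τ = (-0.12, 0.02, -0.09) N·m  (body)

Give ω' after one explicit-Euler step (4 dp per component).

angular accel α = (-1.2840, -0.2857, -0.4133)
ω + α·dt = (-1.0514, 0.6886, 1.1835)

ω' = (-1.0514, 0.6886, 1.1835)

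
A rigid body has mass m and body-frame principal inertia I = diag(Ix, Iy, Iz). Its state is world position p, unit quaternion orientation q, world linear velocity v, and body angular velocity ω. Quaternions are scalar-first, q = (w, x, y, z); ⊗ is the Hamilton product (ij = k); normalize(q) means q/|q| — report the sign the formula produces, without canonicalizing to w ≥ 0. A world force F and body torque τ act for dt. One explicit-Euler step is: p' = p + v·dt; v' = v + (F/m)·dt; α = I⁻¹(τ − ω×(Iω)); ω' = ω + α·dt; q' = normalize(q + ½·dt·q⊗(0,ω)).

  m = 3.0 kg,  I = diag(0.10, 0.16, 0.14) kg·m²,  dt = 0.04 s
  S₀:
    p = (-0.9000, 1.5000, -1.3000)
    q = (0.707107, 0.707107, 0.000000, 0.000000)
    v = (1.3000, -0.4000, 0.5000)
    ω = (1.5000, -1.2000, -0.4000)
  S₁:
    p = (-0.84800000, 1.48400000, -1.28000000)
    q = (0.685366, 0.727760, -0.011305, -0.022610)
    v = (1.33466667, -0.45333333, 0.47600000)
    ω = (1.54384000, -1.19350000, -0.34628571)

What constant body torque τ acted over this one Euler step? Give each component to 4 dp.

Δω = ω₁−ω₀ = (0.04384000, 0.00650000, 0.05371429)
applied torque τ = (0.1000, 0.0500, 0.0800)

τ = (0.1000, 0.0500, 0.0800)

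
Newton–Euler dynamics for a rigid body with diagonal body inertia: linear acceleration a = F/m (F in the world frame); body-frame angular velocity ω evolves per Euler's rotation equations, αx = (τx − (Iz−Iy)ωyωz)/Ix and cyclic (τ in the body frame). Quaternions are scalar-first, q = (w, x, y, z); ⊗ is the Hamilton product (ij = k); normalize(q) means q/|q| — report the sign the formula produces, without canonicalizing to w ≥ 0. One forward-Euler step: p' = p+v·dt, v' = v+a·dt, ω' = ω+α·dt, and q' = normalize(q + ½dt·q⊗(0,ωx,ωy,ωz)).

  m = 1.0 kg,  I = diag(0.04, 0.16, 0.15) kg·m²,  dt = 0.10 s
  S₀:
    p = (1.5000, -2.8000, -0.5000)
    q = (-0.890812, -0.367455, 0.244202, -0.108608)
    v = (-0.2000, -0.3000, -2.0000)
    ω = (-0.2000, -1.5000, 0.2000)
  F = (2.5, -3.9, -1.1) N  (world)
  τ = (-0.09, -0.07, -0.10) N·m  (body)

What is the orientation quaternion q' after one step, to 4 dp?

q⊗(0,ω) = (0.3145336, 0.0640908, 1.4314306, 0.4218605)
q' = normalize(q + ½dt·q⊗(0,ω)) = (-0.8725, -0.3632, 0.3149, -0.0873)

q' = (-0.8725, -0.3632, 0.3149, -0.0873)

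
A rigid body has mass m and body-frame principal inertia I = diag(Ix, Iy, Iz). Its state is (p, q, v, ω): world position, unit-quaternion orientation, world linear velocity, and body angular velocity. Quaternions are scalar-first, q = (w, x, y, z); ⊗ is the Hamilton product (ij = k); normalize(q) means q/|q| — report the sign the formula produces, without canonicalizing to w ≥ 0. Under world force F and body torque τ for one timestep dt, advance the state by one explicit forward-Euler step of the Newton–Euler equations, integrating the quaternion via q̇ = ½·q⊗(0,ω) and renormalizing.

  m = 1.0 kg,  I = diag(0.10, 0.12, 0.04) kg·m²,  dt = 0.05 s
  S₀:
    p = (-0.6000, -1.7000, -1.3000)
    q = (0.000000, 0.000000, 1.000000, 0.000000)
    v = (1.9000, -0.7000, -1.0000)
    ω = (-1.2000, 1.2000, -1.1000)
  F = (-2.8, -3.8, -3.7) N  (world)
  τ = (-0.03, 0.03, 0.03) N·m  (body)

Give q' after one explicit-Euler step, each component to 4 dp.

q' = (-0.0300, -0.0275, 0.9987, 0.0300)

Hamilton product q⊗(0,ω) = (-1.2000000, -1.1000000, 0.0000000, 1.2000000)
q' = normalize(q + ½dt·q⊗(0,ω)) = (-0.0300, -0.0275, 0.9987, 0.0300)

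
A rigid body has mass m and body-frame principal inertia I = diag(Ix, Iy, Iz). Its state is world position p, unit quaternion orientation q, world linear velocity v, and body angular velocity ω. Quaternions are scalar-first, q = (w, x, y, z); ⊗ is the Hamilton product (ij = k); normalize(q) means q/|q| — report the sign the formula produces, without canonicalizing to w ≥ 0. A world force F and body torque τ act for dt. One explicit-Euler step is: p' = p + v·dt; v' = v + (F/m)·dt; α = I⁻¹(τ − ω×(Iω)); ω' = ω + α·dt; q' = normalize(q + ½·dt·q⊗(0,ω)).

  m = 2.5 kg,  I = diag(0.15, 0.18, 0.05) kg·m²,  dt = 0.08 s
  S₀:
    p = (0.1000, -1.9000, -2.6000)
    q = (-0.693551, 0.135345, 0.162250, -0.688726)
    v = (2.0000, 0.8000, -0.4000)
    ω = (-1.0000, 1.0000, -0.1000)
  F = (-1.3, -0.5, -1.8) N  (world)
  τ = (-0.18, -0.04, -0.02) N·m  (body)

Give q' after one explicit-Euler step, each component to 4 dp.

q' = (-0.6963, 0.1897, 0.1623, -0.6730)

Hamilton product q⊗(0,ω) = (-0.0957776, 1.3660520, 0.0087095, 0.3669501)
q' = normalize(q + ½dt·q⊗(0,ω)) = (-0.6963, 0.1897, 0.1623, -0.6730)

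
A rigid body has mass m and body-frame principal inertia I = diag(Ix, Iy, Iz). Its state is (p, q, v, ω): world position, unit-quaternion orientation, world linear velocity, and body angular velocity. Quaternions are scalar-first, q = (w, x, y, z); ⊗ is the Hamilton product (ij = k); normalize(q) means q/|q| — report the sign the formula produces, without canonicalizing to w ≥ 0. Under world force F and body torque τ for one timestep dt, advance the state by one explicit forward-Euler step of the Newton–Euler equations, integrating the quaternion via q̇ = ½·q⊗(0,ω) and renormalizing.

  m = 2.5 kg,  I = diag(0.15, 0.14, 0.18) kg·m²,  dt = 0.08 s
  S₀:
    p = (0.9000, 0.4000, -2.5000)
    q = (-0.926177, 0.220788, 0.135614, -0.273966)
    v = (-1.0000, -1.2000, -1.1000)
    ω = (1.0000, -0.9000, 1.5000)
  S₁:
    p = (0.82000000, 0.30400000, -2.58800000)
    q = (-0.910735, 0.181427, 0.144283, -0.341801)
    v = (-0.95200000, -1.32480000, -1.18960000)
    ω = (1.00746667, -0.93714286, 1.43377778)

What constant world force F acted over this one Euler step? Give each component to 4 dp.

F = (1.5000, -3.9000, -2.8000)

velocity change Δv = (0.04800000, -0.12480000, -0.08960000)
m·(v₁−v₀)/dt = (1.5000, -3.9000, -2.8000)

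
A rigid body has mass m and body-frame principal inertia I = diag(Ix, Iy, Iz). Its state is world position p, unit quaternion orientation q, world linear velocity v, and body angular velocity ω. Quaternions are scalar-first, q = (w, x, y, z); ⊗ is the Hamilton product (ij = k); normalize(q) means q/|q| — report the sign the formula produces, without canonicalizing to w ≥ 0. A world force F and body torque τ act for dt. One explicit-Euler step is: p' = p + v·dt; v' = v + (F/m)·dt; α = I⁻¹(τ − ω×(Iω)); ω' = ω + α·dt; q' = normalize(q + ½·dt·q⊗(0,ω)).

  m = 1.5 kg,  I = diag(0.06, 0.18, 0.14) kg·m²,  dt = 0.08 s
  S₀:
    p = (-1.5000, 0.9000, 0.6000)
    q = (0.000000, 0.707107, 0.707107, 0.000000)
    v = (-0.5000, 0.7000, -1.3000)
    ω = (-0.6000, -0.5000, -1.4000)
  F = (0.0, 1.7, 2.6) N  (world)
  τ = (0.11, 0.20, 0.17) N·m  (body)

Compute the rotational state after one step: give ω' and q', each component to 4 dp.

gyro term ω×Iω = (-0.0280, -0.0672, 0.0360)
(τ − ω×Iω)/I = (2.3000, 1.4844, 0.9571)
ω' = ω + α·dt = (-0.4160, -0.3812, -1.3234)
Hamilton product q⊗(0,ω) = (0.7778177, -0.9899498, 0.9899498, 0.0707107)
q + ½dt·q⊗(0,ω), renormalized = (0.0310, 0.6661, 0.7452, 0.0028)

ω' = (-0.4160, -0.3812, -1.3234)
q' = (0.0310, 0.6661, 0.7452, 0.0028)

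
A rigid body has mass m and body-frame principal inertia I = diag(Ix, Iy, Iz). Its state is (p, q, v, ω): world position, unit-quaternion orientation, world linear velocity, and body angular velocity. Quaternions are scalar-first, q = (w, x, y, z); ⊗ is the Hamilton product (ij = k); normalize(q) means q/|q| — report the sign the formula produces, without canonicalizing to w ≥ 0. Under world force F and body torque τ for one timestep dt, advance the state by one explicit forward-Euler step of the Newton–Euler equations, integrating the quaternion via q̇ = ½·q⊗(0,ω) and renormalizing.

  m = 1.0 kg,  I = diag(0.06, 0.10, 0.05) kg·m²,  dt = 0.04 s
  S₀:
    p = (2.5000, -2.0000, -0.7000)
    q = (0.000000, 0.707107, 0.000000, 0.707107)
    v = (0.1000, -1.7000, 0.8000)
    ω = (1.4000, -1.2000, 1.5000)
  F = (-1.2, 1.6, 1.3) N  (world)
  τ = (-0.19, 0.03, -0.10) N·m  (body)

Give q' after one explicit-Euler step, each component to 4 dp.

Hamilton product q⊗(0,ω) = (-2.0506103, 0.8485284, -0.0707107, -0.8485284)
updated quaternion q' = (-0.0410, 0.7233, -0.0014, 0.6894)

q' = (-0.0410, 0.7233, -0.0014, 0.6894)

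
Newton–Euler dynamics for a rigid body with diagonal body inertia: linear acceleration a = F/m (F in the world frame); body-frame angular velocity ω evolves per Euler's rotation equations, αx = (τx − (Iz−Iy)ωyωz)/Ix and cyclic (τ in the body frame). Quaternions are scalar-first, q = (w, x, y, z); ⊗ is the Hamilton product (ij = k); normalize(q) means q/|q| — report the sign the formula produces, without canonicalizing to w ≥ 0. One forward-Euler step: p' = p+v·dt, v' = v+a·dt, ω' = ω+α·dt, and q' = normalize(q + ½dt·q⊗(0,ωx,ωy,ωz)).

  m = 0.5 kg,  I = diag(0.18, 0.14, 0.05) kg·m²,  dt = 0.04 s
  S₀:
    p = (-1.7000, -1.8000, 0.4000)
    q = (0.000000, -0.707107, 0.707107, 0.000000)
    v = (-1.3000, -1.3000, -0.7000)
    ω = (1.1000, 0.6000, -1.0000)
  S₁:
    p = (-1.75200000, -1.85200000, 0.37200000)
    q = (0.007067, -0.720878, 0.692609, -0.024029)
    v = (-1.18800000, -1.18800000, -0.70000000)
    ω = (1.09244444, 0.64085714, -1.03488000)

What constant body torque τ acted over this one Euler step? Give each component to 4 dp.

Δω = ω₁−ω₀ = (-0.00755556, 0.04085714, -0.03488000)
gyro term ω₀×Iω₀ = (0.0540, -0.1430, -0.0264)
applied torque τ = (0.0200, 0.0000, -0.0700)

τ = (0.0200, 0.0000, -0.0700)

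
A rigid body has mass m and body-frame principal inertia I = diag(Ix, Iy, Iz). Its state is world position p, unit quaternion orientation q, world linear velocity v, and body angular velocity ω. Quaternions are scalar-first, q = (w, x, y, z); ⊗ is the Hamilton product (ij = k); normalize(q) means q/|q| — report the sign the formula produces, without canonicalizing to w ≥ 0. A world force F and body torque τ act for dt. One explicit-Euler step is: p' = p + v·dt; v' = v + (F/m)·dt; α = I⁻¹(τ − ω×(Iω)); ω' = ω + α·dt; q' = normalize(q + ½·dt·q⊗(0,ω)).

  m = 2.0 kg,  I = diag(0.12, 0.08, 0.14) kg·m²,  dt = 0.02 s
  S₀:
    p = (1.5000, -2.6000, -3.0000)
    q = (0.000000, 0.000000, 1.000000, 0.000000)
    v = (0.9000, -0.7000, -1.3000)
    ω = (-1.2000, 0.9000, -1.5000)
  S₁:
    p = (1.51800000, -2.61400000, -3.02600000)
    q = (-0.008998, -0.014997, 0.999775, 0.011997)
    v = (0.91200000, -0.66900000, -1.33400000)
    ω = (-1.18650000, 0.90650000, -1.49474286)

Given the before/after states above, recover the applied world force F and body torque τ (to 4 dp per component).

F = (1.2000, 3.1000, -3.4000)
τ = (0.0000, -0.0100, 0.0800)

v₁ − v₀ = (0.01200000, 0.03100000, -0.03400000)
applied force F = (1.2000, 3.1000, -3.4000)
Δω = ω₁−ω₀ = (0.01350000, 0.00650000, 0.00525714)
applied torque τ = (0.0000, -0.0100, 0.0800)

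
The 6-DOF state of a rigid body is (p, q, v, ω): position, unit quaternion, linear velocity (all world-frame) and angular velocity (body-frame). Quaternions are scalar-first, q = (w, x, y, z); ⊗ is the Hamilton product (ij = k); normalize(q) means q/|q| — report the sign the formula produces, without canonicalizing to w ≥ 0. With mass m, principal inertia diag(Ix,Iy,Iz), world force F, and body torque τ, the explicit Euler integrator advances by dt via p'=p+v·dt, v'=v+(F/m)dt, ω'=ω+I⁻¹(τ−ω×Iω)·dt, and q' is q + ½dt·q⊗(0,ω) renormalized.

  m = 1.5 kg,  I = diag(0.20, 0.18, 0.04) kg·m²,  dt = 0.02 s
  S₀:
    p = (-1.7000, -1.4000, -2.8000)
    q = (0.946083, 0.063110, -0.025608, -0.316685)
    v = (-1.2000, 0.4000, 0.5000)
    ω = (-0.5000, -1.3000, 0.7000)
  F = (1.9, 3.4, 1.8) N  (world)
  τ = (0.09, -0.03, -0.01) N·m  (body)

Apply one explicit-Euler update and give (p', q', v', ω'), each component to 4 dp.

new position p' = (-1.7240, -1.3920, -2.7900)
v' = v + a·dt = (-1.1747, 0.4453, 0.5240)
(τ − ω×Iω)/I = (-0.1870, 0.1444, 0.0750)
ω + α·dt = (-0.5037, -1.2971, 0.7015)
2q̇ = q⊗(0,ω) = (0.2199441, -0.9026576, -1.1157424, 0.5674111)
updated quaternion q' = (0.9482, 0.0541, -0.0368, -0.3110)

p' = (-1.7240, -1.3920, -2.7900)
q' = (0.9482, 0.0541, -0.0368, -0.3110)
v' = (-1.1747, 0.4453, 0.5240)
ω' = (-0.5037, -1.2971, 0.7015)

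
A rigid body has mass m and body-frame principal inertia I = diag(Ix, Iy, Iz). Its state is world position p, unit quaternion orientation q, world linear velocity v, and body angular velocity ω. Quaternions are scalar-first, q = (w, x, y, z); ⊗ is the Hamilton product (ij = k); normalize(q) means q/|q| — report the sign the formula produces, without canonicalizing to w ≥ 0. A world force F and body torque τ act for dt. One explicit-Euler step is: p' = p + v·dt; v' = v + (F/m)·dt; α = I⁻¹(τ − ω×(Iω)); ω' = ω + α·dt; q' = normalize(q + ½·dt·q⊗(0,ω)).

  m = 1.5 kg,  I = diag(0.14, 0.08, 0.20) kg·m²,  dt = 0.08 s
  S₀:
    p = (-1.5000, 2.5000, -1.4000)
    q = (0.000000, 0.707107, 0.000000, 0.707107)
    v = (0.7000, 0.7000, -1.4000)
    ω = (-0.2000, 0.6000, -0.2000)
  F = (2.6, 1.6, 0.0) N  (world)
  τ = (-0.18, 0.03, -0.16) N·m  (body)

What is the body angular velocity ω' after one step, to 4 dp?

ω' = (-0.2946, 0.6324, -0.2669)

(τ − ω×Iω)/I = (-1.1829, 0.4050, -0.8360)
ω + α·dt = (-0.2946, 0.6324, -0.2669)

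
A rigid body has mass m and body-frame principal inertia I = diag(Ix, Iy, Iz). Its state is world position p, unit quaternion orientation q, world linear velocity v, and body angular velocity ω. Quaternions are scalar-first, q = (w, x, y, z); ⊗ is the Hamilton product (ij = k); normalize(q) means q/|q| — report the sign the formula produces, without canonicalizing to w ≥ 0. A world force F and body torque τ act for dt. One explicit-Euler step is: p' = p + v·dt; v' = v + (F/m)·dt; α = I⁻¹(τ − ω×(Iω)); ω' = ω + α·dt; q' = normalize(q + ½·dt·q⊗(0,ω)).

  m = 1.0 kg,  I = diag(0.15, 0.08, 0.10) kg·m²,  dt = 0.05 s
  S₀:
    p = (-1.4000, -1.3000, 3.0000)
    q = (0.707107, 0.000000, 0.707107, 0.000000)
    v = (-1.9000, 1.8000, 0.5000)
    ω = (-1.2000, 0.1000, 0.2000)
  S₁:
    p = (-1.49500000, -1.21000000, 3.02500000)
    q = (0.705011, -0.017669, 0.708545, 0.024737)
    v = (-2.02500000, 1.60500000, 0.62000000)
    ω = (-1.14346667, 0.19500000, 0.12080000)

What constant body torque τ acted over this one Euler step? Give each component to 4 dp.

τ = (0.1700, 0.1400, -0.1500)

Δω = ω₁−ω₀ = (0.05653333, 0.09500000, -0.07920000)
τ = I·(Δω/dt) + ω₀×(Iω₀) = (0.1700, 0.1400, -0.1500)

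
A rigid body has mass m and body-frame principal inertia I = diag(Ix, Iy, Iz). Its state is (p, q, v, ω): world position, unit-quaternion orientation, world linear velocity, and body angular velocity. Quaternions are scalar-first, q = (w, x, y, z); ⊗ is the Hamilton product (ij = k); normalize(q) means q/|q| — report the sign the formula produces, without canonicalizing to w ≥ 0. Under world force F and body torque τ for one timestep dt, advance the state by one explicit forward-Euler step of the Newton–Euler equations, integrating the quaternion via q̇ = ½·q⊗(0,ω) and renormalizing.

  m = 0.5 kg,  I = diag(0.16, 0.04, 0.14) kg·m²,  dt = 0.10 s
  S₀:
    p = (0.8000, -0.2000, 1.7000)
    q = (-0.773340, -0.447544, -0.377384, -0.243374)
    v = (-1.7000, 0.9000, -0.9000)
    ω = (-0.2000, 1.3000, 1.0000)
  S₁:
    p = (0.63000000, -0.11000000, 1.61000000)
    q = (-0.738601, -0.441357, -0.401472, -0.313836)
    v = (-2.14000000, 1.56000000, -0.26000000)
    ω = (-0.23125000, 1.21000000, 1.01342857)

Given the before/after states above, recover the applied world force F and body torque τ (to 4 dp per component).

F = (-2.2000, 3.3000, 3.2000)
τ = (0.0800, -0.0400, 0.0500)

rate change Δω = (-0.03125000, -0.09000000, 0.01342857)
τ = I·(Δω/dt) + ω₀×(Iω₀) = (0.0800, -0.0400, 0.0500)
v₁ − v₀ = (-0.44000000, 0.66000000, 0.64000000)
applied force F = (-2.2000, 3.3000, 3.2000)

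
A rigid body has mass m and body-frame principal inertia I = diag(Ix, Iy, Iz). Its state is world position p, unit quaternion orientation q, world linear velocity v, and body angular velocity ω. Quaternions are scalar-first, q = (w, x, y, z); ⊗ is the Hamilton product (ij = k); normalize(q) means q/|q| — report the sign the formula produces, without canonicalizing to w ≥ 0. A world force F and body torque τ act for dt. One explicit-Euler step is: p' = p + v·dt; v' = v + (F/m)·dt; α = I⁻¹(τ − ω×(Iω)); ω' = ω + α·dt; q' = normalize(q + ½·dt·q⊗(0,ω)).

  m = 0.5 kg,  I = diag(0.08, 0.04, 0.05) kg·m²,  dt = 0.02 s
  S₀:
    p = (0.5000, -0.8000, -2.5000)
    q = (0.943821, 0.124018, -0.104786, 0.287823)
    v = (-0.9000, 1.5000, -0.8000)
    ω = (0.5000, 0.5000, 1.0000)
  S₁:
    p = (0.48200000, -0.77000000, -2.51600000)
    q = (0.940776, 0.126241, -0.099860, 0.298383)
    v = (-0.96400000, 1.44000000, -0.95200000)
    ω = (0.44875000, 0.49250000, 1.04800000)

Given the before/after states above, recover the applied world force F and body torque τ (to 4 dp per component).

F = (-1.6000, -1.5000, -3.8000)
τ = (-0.2000, 0.0000, 0.1100)

rate change Δω = (-0.05125000, -0.00750000, 0.04800000)
gyro term ω₀×Iω₀ = (0.0050, 0.0150, -0.0100)
τ = I·(Δω/dt) + ω₀×(Iω₀) = (-0.2000, 0.0000, 0.1100)
v₁ − v₀ = (-0.06400000, -0.06000000, -0.15200000)
F = m·Δv/dt = (-1.6000, -1.5000, -3.8000)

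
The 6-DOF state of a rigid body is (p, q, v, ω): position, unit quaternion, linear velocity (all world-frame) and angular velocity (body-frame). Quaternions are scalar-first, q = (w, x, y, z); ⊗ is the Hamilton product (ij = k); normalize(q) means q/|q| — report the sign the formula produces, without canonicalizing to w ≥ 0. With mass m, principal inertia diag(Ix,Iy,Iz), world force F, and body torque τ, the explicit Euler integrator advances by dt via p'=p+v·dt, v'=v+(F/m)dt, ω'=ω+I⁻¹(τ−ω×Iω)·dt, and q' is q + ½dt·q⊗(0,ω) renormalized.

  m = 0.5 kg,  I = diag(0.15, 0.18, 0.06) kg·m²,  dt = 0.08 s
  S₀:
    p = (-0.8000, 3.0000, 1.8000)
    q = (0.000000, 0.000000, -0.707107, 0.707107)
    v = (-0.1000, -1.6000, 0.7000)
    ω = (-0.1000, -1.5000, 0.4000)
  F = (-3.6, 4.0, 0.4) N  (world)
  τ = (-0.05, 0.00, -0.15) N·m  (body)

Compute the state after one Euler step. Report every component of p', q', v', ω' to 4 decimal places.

a = (-7.2000, 8.0000, 0.8000)
p' = p + v·dt = (-0.8080, 2.8720, 1.8560)
v' = v + a·dt = (-0.6760, -0.9600, 0.7640)
α = I⁻¹(τ − ω×Iω) = (-0.8133, 0.0200, -2.5750)
ω' = ω + α·dt = (-0.1651, -1.4984, 0.1940)
q⊗(0,ω) = (-1.3435033, 0.7778177, -0.0707107, -0.0707107)
q + ½dt·q⊗(0,ω), renormalized = (-0.0536, 0.0311, -0.7086, 0.7029)

p' = (-0.8080, 2.8720, 1.8560)
q' = (-0.0536, 0.0311, -0.7086, 0.7029)
v' = (-0.6760, -0.9600, 0.7640)
ω' = (-0.1651, -1.4984, 0.1940)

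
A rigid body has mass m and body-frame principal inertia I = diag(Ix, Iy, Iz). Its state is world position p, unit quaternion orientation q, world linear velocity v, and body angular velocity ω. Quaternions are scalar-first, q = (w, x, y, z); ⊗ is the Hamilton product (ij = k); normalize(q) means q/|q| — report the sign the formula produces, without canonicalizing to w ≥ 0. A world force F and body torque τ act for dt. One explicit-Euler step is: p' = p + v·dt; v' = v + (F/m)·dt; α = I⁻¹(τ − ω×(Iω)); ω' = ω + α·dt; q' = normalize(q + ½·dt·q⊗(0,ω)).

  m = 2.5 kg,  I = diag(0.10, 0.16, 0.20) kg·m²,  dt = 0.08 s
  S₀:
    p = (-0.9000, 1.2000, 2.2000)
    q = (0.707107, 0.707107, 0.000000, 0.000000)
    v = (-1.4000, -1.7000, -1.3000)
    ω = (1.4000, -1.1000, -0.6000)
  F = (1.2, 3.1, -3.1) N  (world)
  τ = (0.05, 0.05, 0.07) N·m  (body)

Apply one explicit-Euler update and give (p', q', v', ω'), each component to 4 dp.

precession coupling ω×(Iω) = (0.0264, 0.0840, -0.0924)
α = I⁻¹(τ − ω×Iω) = (0.2360, -0.2125, 0.8120)
ω' = ω + α·dt = (1.4189, -1.1170, -0.5350)
q⊗(0,ω) = (-0.9899498, 0.9899498, -0.3535535, -1.2020819)
updated quaternion q' = (0.6656, 0.7446, -0.0141, -0.0479)
linear accel F/m = (0.4800, 1.2400, -1.2400)
new position p' = (-1.0120, 1.0640, 2.0960)
v' = v + a·dt = (-1.3616, -1.6008, -1.3992)

p' = (-1.0120, 1.0640, 2.0960)
q' = (0.6656, 0.7446, -0.0141, -0.0479)
v' = (-1.3616, -1.6008, -1.3992)
ω' = (1.4189, -1.1170, -0.5350)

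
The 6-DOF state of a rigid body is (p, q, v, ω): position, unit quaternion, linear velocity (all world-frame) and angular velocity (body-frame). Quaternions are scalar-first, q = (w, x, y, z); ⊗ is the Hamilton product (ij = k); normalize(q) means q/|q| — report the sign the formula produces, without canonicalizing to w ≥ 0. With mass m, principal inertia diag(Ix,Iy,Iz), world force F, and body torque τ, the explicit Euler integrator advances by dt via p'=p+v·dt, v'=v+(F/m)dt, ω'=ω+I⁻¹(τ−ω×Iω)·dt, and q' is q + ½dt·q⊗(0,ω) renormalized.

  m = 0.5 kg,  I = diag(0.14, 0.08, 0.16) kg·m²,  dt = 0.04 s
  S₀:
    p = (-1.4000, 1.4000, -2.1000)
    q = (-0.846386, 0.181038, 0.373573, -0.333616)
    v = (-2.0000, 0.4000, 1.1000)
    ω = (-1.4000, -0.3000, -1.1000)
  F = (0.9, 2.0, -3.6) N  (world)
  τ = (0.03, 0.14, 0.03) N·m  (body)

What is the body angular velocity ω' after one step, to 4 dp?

ω×(Iω) gyroscopic = (0.0264, -0.0308, -0.0252)
α = I⁻¹(τ − ω×Iω) = (0.0257, 2.1350, 0.3450)
ω + α·dt = (-1.3990, -0.2146, -1.0862)

ω' = (-1.3990, -0.2146, -1.0862)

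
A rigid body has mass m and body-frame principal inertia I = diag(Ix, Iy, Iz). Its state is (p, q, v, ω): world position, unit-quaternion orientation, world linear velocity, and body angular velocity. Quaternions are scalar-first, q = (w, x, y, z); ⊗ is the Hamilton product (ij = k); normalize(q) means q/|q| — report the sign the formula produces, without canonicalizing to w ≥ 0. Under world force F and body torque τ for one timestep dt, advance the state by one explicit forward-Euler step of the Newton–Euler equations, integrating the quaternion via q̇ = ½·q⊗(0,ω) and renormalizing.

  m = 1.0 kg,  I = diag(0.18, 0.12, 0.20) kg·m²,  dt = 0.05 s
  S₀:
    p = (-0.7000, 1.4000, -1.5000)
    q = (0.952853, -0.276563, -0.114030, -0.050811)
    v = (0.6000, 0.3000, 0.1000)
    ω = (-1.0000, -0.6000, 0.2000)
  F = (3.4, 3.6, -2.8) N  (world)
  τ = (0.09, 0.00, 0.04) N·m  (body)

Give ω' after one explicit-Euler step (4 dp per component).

precession coupling ω×(Iω) = (-0.0096, 0.0040, -0.0360)
α = I⁻¹(τ − ω×Iω) = (0.5533, -0.0333, 0.3800)
ω + α·dt = (-0.9723, -0.6017, 0.2190)

ω' = (-0.9723, -0.6017, 0.2190)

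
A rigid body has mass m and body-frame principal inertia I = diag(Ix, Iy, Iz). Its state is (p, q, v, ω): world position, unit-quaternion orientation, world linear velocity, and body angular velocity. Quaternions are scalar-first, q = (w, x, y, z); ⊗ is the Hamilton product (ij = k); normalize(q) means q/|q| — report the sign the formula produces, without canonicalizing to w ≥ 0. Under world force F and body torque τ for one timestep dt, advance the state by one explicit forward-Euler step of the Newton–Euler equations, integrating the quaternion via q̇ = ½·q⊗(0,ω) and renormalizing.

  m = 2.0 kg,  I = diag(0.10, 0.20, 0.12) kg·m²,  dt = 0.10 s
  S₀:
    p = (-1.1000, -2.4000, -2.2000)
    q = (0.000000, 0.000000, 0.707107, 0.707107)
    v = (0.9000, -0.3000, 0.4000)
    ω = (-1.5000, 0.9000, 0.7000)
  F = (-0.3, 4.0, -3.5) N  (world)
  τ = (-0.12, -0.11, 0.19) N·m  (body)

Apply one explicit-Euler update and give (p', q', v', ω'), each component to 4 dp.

a = (-0.1500, 2.0000, -1.7500)
p + v·dt = (-1.0100, -2.4300, -2.1600)
v + (F/m)dt = (0.8850, -0.1000, 0.2250)
precession coupling ω×(Iω) = (-0.0504, 0.0210, -0.1350)
(τ − ω×Iω)/I = (-0.6960, -0.6550, 2.7083)
ω' = ω + α·dt = (-1.5696, 0.8345, 0.9708)
Hamilton product q⊗(0,ω) = (-1.1313712, -0.1414214, -1.0606605, 1.0606605)
q + ½dt·q⊗(0,ω), renormalized = (-0.0563, -0.0070, 0.6512, 0.7568)

p' = (-1.0100, -2.4300, -2.1600)
q' = (-0.0563, -0.0070, 0.6512, 0.7568)
v' = (0.8850, -0.1000, 0.2250)
ω' = (-1.5696, 0.8345, 0.9708)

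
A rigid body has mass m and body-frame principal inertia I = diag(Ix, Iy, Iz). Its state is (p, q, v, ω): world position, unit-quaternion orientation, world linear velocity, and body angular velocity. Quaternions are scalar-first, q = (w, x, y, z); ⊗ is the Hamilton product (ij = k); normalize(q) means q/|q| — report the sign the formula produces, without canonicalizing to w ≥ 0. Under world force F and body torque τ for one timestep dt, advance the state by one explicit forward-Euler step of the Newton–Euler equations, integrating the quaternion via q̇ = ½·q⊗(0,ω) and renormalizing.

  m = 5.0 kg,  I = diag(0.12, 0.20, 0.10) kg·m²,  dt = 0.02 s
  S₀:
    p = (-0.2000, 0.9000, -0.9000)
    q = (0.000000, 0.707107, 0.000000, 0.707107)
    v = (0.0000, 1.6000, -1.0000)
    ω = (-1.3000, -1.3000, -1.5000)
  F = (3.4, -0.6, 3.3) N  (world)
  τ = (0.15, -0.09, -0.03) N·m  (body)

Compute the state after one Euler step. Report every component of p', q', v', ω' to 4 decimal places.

p' = (-0.2000, 0.9320, -0.9200)
q' = (0.0198, 0.7161, 0.0014, 0.6977)
v' = (0.0136, 1.5976, -0.9868)
ω' = (-1.2425, -1.3129, -1.5330)

(τ − ω×Iω)/I = (2.8750, -0.6450, -1.6520)
ω' = ω + α·dt = (-1.2425, -1.3129, -1.5330)
Hamilton product q⊗(0,ω) = (1.9798996, 0.9192391, 0.1414214, -0.9192391)
updated quaternion q' = (0.0198, 0.7161, 0.0014, 0.6977)
a = F/m = (0.6800, -0.1200, 0.6600)
p + v·dt = (-0.2000, 0.9320, -0.9200)
v + (F/m)dt = (0.0136, 1.5976, -0.9868)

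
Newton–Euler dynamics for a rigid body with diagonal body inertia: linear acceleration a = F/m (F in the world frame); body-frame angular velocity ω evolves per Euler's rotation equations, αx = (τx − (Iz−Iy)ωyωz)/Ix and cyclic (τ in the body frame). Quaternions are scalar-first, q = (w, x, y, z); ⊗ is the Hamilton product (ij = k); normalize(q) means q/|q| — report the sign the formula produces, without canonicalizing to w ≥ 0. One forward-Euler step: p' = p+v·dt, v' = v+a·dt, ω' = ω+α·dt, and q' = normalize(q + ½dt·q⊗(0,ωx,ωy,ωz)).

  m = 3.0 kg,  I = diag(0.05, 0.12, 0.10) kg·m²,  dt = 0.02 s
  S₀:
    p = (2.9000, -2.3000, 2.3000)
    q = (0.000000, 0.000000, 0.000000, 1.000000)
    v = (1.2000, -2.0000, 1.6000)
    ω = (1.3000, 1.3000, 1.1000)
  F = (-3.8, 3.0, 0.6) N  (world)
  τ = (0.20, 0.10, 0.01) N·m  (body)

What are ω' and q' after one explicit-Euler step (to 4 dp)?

angular accel α = (4.5720, 1.4292, -1.0830)
ω' = ω + α·dt = (1.3914, 1.3286, 1.0783)
Hamilton product q⊗(0,ω) = (-1.1000000, -1.3000000, 1.3000000, 0.0000000)
updated quaternion q' = (-0.0110, -0.0130, 0.0130, 0.9998)

ω' = (1.3914, 1.3286, 1.0783)
q' = (-0.0110, -0.0130, 0.0130, 0.9998)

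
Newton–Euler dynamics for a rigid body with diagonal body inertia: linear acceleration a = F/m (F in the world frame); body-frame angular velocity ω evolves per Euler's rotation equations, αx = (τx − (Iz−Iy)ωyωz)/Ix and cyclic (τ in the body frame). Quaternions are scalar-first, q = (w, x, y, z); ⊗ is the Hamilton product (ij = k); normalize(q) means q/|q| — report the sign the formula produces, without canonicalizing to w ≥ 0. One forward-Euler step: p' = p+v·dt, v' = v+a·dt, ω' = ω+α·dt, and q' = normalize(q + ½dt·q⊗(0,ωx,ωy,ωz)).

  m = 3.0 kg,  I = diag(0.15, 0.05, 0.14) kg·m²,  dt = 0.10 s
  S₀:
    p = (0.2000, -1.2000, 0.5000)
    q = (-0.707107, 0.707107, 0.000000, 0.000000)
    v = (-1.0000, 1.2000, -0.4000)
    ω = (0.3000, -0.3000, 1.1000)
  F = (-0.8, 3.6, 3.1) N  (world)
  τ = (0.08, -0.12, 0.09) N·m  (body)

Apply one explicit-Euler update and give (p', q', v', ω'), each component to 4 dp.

p' = (0.1000, -1.0800, 0.4600)
q' = (-0.7165, 0.6953, -0.0282, -0.0494)
v' = (-1.0267, 1.3200, -0.2967)
ω' = (0.3731, -0.5466, 1.1579)

angular accel α = (0.7313, -2.4660, 0.5786)
ω' = ω + α·dt = (0.3731, -0.5466, 1.1579)
Hamilton product q⊗(0,ω) = (-0.2121321, -0.2121321, -0.5656856, -0.9899498)
q' = normalize(q + ½dt·q⊗(0,ω)) = (-0.7165, 0.6953, -0.0282, -0.0494)
p + v·dt = (0.1000, -1.0800, 0.4600)
v' = v + a·dt = (-1.0267, 1.3200, -0.2967)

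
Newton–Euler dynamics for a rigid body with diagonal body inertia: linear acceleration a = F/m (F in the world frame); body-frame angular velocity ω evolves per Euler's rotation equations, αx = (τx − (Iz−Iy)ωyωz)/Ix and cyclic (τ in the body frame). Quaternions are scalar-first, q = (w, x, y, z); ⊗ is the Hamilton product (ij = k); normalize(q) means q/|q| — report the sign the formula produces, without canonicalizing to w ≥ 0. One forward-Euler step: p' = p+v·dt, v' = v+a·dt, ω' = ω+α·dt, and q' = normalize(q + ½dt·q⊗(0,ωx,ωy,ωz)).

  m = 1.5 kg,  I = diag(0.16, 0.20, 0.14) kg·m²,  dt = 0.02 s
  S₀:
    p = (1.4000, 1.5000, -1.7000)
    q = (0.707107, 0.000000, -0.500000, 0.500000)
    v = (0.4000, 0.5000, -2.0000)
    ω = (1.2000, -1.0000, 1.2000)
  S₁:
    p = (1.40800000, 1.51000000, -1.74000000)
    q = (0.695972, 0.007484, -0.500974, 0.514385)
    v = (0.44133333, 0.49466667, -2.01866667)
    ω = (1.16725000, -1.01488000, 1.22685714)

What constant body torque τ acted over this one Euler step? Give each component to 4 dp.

τ = (-0.1900, -0.1200, 0.1400)

Δω = ω₁−ω₀ = (-0.03275000, -0.01488000, 0.02685714)
precession coupling = (0.0720, 0.0288, -0.0480)
τ = I·(Δω/dt) + ω₀×(Iω₀) = (-0.1900, -0.1200, 0.1400)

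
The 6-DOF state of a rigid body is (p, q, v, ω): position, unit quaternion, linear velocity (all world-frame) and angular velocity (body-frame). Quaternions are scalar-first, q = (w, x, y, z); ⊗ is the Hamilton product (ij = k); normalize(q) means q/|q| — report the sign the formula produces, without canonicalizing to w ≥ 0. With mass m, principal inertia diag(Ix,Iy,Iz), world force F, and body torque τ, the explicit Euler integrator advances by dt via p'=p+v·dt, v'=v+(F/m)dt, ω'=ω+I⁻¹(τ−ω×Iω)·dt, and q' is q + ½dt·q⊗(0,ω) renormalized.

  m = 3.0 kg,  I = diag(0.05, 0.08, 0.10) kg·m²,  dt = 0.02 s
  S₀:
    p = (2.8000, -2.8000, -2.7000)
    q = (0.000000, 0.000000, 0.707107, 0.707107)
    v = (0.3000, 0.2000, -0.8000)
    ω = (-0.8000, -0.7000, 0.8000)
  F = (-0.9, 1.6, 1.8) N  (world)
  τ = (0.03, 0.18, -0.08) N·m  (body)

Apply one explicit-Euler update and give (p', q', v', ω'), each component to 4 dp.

p' = (2.8060, -2.7960, -2.7160)
q' = (-0.0007, 0.0106, 0.7014, 0.7127)
v' = (0.2940, 0.2107, -0.7880)
ω' = (-0.7835, -0.6630, 0.7806)

p + v·dt = (2.8060, -2.7960, -2.7160)
v + (F/m)dt = (0.2940, 0.2107, -0.7880)
α = I⁻¹(τ − ω×Iω) = (0.8240, 1.8500, -0.9680)
ω + α·dt = (-0.7835, -0.6630, 0.7806)
q⊗(0,ω) = (-0.0707107, 1.0606605, -0.5656856, 0.5656856)
q' = normalize(q + ½dt·q⊗(0,ω)) = (-0.0007, 0.0106, 0.7014, 0.7127)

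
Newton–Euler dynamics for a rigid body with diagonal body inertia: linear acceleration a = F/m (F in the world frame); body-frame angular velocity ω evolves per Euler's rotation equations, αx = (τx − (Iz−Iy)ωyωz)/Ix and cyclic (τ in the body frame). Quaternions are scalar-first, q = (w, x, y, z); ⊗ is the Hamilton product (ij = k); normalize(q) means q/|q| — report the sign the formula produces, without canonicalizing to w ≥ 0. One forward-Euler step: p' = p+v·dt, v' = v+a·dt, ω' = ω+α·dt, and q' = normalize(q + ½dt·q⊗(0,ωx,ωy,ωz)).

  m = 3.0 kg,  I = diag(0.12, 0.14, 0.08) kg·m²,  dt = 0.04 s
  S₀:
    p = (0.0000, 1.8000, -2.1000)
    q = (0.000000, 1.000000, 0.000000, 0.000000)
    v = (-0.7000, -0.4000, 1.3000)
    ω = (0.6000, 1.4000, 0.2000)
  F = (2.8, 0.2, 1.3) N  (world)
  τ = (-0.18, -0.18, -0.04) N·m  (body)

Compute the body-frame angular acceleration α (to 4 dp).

gyro term ω×Iω = (-0.0168, 0.0048, 0.0168)
α = I⁻¹(τ − ω×Iω) = (-1.3600, -1.3200, -0.7100)

α = (-1.3600, -1.3200, -0.7100)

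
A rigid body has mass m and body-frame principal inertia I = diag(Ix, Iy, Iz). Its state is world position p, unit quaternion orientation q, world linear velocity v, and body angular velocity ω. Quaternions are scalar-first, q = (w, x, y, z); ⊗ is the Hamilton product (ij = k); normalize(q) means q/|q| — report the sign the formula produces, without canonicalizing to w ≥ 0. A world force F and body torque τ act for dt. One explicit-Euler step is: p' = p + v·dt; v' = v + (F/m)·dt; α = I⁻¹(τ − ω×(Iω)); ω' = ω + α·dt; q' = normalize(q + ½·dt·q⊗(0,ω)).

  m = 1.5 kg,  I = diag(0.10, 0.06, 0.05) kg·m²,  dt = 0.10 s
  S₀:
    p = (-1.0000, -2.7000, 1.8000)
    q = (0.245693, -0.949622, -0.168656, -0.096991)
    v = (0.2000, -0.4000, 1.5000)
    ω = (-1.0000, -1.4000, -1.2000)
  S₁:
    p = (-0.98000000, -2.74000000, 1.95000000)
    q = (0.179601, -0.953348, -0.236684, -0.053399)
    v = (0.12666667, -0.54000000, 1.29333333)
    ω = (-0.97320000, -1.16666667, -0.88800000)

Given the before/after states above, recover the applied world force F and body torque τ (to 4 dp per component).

Δω = ω₁−ω₀ = (0.02680000, 0.23333333, 0.31200000)
applied torque τ = (0.0100, 0.2000, 0.1000)
v₁ − v₀ = (-0.07333333, -0.14000000, -0.20666667)
m·(v₁−v₀)/dt = (-1.1000, -2.1000, -3.1000)

F = (-1.1000, -2.1000, -3.1000)
τ = (0.0100, 0.2000, 0.1000)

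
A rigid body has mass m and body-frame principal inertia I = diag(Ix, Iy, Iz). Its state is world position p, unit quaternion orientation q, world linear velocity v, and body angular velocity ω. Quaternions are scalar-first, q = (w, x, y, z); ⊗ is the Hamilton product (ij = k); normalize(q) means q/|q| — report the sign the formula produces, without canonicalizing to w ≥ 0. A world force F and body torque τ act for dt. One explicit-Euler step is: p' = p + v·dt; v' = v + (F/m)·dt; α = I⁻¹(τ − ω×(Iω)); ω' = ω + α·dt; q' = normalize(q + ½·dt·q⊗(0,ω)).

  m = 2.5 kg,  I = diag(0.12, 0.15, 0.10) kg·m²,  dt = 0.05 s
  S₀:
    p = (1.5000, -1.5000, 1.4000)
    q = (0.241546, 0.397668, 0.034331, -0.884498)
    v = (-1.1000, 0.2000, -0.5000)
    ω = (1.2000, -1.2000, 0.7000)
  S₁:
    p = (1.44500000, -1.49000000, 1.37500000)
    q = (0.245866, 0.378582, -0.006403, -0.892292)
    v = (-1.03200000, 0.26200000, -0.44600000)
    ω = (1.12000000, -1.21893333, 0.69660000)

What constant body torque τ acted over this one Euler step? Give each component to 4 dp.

Δω = ω₁−ω₀ = (-0.08000000, -0.01893333, -0.00340000)
τ = I·(Δω/dt) + ω₀×(Iω₀) = (-0.1500, -0.0400, -0.0500)

τ = (-0.1500, -0.0400, -0.0500)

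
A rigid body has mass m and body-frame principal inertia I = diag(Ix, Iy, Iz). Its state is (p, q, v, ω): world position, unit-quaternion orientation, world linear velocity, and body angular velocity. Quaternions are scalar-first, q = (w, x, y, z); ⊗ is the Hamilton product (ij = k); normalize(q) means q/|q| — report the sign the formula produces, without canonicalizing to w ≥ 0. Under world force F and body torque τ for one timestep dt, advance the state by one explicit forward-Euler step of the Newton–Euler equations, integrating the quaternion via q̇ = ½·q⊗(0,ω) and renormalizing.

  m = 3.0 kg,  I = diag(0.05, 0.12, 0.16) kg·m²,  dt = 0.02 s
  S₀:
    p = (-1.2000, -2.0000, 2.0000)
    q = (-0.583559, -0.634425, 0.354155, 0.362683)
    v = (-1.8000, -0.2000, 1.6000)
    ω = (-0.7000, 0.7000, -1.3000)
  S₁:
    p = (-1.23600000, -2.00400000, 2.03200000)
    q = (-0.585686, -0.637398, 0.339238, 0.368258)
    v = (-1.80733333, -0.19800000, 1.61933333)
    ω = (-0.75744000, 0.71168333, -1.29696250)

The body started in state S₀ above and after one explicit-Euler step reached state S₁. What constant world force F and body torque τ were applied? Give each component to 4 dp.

F = (-1.1000, 0.3000, 2.9000)
τ = (-0.1800, -0.0300, -0.0100)

ω₁ − ω₀ = (-0.05744000, 0.01168333, 0.00303750)
applied torque τ = (-0.1800, -0.0300, -0.0100)
Δv = v₁−v₀ = (-0.00733333, 0.00200000, 0.01933333)
applied force F = (-1.1000, 0.3000, 2.9000)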